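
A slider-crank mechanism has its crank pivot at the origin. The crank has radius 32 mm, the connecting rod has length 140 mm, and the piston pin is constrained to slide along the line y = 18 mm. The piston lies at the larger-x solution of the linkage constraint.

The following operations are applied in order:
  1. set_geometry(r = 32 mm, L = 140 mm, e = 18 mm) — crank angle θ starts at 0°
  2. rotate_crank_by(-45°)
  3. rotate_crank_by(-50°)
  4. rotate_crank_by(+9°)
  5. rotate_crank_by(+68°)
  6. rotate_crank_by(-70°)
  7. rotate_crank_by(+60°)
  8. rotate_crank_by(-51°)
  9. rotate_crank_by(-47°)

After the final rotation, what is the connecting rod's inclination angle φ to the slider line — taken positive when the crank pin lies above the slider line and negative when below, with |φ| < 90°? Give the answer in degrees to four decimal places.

-18.2697

set_geometry: r = 32 mm, L = 140 mm, e = 18 mm; θ ← 0°
rotate_crank_by(-45°): θ ← 0° -45° = -45°
rotate_crank_by(-50°): θ ← -45° -50° = -95°
rotate_crank_by(+9°): θ ← -95° +9° = -86°
rotate_crank_by(+68°): θ ← -86° +68° = -18°
rotate_crank_by(-70°): θ ← -18° -70° = -88°
rotate_crank_by(+60°): θ ← -88° +60° = -28°
rotate_crank_by(-51°): θ ← -28° -51° = -79°
rotate_crank_by(-47°): θ ← -79° -47° = -126°
crank pin P = (r cos θ, r sin θ) = (-18.809128, -25.888544)
h = r sin θ − e = -25.888544 − 18 = -43.888544
sin φ = h / L = -43.888544 / 140 = -0.31348960
φ = arcsin(-0.31348960) = -18.269656°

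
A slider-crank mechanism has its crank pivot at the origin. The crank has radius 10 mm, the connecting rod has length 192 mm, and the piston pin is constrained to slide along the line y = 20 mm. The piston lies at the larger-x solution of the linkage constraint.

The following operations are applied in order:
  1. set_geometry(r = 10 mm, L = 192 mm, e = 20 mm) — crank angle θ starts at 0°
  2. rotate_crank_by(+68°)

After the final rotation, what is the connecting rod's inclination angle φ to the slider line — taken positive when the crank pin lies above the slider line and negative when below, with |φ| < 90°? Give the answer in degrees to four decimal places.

set_geometry: r = 10 mm, L = 192 mm, e = 20 mm; θ ← 0°
rotate_crank_by(+68°): θ ← 0° +68° = 68°
crank pin P = (r cos θ, r sin θ) = (3.746066, 9.271839)
h = r sin θ − e = 9.271839 − 20 = -10.728161
sin φ = h / L = -10.728161 / 192 = -0.05587584
φ = arcsin(-0.05587584) = -3.203118°

-3.2031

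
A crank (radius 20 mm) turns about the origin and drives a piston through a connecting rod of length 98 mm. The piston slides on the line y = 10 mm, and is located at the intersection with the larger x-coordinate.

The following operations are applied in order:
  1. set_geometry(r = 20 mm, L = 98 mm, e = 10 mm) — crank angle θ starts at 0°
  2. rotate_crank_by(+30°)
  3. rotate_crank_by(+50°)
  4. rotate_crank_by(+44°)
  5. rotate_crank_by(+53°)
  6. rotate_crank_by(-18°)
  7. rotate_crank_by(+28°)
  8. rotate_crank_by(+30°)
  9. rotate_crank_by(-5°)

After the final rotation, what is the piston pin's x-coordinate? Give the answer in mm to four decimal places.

78.8498

set_geometry: r = 20 mm, L = 98 mm, e = 10 mm; θ ← 0°
rotate_crank_by(+30°): θ ← 0° +30° = 30°
rotate_crank_by(+50°): θ ← 30° +50° = 80°
rotate_crank_by(+44°): θ ← 80° +44° = 124°
rotate_crank_by(+53°): θ ← 124° +53° = 177°
rotate_crank_by(-18°): θ ← 177° -18° = 159°
rotate_crank_by(+28°): θ ← 159° +28° = 187°
rotate_crank_by(+30°): θ ← 187° +30° = 217°
rotate_crank_by(-5°): θ ← 217° -5° = 212°
crank pin P = (r cos θ, r sin θ) = (-16.960962, -10.598385)
h = r sin θ − e = -10.598385 − 10 = -20.598385
x = r cos θ + √(L² − h²) = -16.960962 + √(9604.0 − 424.2935) = -16.960962 + 95.810785 = 78.849823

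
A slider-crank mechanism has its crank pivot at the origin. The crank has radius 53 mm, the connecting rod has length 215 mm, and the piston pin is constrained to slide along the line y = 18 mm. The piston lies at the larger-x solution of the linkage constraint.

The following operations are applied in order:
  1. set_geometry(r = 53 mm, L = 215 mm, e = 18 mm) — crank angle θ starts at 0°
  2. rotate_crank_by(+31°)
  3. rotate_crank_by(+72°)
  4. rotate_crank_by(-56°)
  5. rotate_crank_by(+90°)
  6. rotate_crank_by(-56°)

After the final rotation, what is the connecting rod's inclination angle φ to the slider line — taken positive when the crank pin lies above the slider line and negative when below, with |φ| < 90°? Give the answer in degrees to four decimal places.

9.1927

set_geometry: r = 53 mm, L = 215 mm, e = 18 mm; θ ← 0°
rotate_crank_by(+31°): θ ← 0° +31° = 31°
rotate_crank_by(+72°): θ ← 31° +72° = 103°
rotate_crank_by(-56°): θ ← 103° -56° = 47°
rotate_crank_by(+90°): θ ← 47° +90° = 137°
rotate_crank_by(-56°): θ ← 137° -56° = 81°
crank pin P = (r cos θ, r sin θ) = (8.291027, 52.347482)
h = r sin θ − e = 52.347482 − 18 = 34.347482
sin φ = h / L = 34.347482 / 215 = 0.15975573
φ = arcsin(0.15975573) = 9.192718°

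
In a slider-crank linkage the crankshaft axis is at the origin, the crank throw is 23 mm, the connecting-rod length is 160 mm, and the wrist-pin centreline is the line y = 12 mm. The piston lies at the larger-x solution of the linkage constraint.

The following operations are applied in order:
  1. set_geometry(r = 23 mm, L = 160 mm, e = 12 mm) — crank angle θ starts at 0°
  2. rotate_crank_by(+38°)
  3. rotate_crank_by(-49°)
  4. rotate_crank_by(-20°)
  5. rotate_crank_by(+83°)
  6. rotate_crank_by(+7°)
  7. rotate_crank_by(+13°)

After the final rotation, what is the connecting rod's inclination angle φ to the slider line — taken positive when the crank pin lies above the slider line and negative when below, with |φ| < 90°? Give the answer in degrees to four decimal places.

3.5382

set_geometry: r = 23 mm, L = 160 mm, e = 12 mm; θ ← 0°
rotate_crank_by(+38°): θ ← 0° +38° = 38°
rotate_crank_by(-49°): θ ← 38° -49° = -11°
rotate_crank_by(-20°): θ ← -11° -20° = -31°
rotate_crank_by(+83°): θ ← -31° +83° = 52°
rotate_crank_by(+7°): θ ← 52° +7° = 59°
rotate_crank_by(+13°): θ ← 59° +13° = 72°
crank pin P = (r cos θ, r sin θ) = (7.107391, 21.874300)
h = r sin θ − e = 21.874300 − 12 = 9.874300
sin φ = h / L = 9.874300 / 160 = 0.06171437
φ = arcsin(0.06171437) = 3.538222°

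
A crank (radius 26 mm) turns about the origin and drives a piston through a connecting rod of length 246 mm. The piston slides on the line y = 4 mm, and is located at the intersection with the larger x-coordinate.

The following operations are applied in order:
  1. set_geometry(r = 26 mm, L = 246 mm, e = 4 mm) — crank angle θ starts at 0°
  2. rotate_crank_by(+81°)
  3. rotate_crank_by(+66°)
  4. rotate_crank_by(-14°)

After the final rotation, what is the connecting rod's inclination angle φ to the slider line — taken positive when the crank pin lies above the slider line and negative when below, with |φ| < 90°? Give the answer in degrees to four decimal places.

set_geometry: r = 26 mm, L = 246 mm, e = 4 mm; θ ← 0°
rotate_crank_by(+81°): θ ← 0° +81° = 81°
rotate_crank_by(+66°): θ ← 81° +66° = 147°
rotate_crank_by(-14°): θ ← 147° -14° = 133°
crank pin P = (r cos θ, r sin θ) = (-17.731957, 19.015196)
h = r sin θ − e = 19.015196 − 4 = 15.015196
sin φ = h / L = 15.015196 / 246 = 0.06103738
φ = arcsin(0.06103738) = 3.499360°

3.4994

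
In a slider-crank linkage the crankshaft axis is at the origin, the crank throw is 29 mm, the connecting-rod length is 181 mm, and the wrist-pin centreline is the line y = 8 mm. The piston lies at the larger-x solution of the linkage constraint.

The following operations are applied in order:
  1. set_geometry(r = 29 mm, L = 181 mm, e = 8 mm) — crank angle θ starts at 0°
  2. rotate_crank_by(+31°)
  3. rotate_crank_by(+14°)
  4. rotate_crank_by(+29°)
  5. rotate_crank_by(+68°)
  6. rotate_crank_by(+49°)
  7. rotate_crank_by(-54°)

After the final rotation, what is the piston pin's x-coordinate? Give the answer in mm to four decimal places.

159.4071

set_geometry: r = 29 mm, L = 181 mm, e = 8 mm; θ ← 0°
rotate_crank_by(+31°): θ ← 0° +31° = 31°
rotate_crank_by(+14°): θ ← 31° +14° = 45°
rotate_crank_by(+29°): θ ← 45° +29° = 74°
rotate_crank_by(+68°): θ ← 74° +68° = 142°
rotate_crank_by(+49°): θ ← 142° +49° = 191°
rotate_crank_by(-54°): θ ← 191° -54° = 137°
crank pin P = (r cos θ, r sin θ) = (-21.209257, 19.777952)
h = r sin θ − e = 19.777952 − 8 = 11.777952
x = r cos θ + √(L² − h²) = -21.209257 + √(32761.0 − 138.7202) = -21.209257 + 180.616389 = 159.407131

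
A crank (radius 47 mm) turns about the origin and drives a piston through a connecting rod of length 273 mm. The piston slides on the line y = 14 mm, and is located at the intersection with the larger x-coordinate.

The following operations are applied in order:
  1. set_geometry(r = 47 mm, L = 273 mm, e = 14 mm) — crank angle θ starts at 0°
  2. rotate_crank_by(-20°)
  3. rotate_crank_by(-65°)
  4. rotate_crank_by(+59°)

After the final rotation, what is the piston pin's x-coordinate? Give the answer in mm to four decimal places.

set_geometry: r = 47 mm, L = 273 mm, e = 14 mm; θ ← 0°
rotate_crank_by(-20°): θ ← 0° -20° = -20°
rotate_crank_by(-65°): θ ← -20° -65° = -85°
rotate_crank_by(+59°): θ ← -85° +59° = -26°
crank pin P = (r cos θ, r sin θ) = (42.243320, -20.603444)
h = r sin θ − e = -20.603444 − 14 = -34.603444
x = r cos θ + √(L² − h²) = 42.243320 + √(74529.0 − 1197.3983) = 42.243320 + 270.798083 = 313.041403

313.0414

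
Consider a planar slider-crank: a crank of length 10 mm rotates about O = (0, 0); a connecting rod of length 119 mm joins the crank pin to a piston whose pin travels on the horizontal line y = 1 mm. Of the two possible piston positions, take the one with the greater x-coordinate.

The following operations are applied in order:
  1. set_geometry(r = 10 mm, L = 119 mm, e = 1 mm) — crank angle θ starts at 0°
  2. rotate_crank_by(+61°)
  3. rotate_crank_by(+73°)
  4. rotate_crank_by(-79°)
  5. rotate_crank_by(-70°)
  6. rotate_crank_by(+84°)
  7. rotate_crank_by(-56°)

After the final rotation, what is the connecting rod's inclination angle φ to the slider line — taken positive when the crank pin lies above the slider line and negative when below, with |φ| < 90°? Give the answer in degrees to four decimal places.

0.6016

set_geometry: r = 10 mm, L = 119 mm, e = 1 mm; θ ← 0°
rotate_crank_by(+61°): θ ← 0° +61° = 61°
rotate_crank_by(+73°): θ ← 61° +73° = 134°
rotate_crank_by(-79°): θ ← 134° -79° = 55°
rotate_crank_by(-70°): θ ← 55° -70° = -15°
rotate_crank_by(+84°): θ ← -15° +84° = 69°
rotate_crank_by(-56°): θ ← 69° -56° = 13°
crank pin P = (r cos θ, r sin θ) = (9.743701, 2.249511)
h = r sin θ − e = 2.249511 − 1 = 1.249511
sin φ = h / L = 1.249511 / 119 = 0.01050009
φ = arcsin(0.01050009) = 0.601622°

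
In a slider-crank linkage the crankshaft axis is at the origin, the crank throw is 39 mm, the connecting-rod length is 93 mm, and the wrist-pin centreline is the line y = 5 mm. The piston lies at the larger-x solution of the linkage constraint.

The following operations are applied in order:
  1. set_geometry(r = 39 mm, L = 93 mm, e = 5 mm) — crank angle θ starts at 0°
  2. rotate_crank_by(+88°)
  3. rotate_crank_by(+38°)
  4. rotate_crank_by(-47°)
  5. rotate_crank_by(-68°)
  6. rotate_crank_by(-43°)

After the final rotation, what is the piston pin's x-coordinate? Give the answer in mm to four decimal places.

122.4619

set_geometry: r = 39 mm, L = 93 mm, e = 5 mm; θ ← 0°
rotate_crank_by(+88°): θ ← 0° +88° = 88°
rotate_crank_by(+38°): θ ← 88° +38° = 126°
rotate_crank_by(-47°): θ ← 126° -47° = 79°
rotate_crank_by(-68°): θ ← 79° -68° = 11°
rotate_crank_by(-43°): θ ← 11° -43° = -32°
crank pin P = (r cos θ, r sin θ) = (33.073876, -20.666851)
h = r sin θ − e = -20.666851 − 5 = -25.666851
x = r cos θ + √(L² − h²) = 33.073876 + √(8649.0 − 658.7873) = 33.073876 + 89.387990 = 122.461866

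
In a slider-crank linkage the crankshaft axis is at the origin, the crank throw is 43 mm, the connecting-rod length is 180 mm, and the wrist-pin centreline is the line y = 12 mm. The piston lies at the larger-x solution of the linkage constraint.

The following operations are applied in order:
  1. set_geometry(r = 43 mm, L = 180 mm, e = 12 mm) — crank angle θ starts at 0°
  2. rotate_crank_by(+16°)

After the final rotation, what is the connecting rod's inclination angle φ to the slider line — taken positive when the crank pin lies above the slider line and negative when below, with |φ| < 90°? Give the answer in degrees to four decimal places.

-0.0470

set_geometry: r = 43 mm, L = 180 mm, e = 12 mm; θ ← 0°
rotate_crank_by(+16°): θ ← 0° +16° = 16°
crank pin P = (r cos θ, r sin θ) = (41.334253, 11.852406)
h = r sin θ − e = 11.852406 − 12 = -0.147594
sin φ = h / L = -0.147594 / 180 = -0.00081996
φ = arcsin(-0.00081996) = -0.046981°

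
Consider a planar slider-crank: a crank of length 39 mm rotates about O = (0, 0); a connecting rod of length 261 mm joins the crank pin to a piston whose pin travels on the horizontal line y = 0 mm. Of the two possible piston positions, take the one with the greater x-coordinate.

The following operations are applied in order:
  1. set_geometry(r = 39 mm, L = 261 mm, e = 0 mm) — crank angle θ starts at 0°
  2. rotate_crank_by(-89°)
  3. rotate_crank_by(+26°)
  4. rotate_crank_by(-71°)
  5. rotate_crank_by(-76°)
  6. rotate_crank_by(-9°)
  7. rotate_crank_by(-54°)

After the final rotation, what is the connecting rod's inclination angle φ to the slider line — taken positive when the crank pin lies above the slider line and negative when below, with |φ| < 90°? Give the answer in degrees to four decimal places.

set_geometry: r = 39 mm, L = 261 mm, e = 0 mm; θ ← 0°
rotate_crank_by(-89°): θ ← 0° -89° = -89°
rotate_crank_by(+26°): θ ← -89° +26° = -63°
rotate_crank_by(-71°): θ ← -63° -71° = -134°
rotate_crank_by(-76°): θ ← -134° -76° = -210°
rotate_crank_by(-9°): θ ← -210° -9° = -219°
rotate_crank_by(-54°): θ ← -219° -54° = -273°
crank pin P = (r cos θ, r sin θ) = (2.041102, 38.946552)
h = r sin θ − e = 38.946552 − 0 = 38.946552
sin φ = h / L = 38.946552 / 261 = 0.14922051
φ = arcsin(0.14922051) = 8.581756°

8.5818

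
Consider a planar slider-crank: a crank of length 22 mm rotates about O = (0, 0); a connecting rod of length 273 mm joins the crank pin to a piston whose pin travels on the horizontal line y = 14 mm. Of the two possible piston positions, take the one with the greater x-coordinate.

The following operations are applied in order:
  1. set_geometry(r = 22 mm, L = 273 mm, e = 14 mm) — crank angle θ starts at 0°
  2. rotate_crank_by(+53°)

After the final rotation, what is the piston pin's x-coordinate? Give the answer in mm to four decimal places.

286.2166

set_geometry: r = 22 mm, L = 273 mm, e = 14 mm; θ ← 0°
rotate_crank_by(+53°): θ ← 0° +53° = 53°
crank pin P = (r cos θ, r sin θ) = (13.239931, 17.569981)
h = r sin θ − e = 17.569981 − 14 = 3.569981
x = r cos θ + √(L² − h²) = 13.239931 + √(74529.0 − 12.7448) = 13.239931 + 272.976657 = 286.216587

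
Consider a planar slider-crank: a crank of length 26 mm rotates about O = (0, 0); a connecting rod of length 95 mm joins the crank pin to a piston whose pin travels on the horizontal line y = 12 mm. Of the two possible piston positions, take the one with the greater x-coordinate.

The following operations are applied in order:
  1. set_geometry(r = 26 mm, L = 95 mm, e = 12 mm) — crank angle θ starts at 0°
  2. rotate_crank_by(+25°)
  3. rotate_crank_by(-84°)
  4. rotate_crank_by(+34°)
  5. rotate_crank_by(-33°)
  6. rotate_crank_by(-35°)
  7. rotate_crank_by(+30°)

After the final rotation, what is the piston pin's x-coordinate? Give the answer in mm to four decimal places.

set_geometry: r = 26 mm, L = 95 mm, e = 12 mm; θ ← 0°
rotate_crank_by(+25°): θ ← 0° +25° = 25°
rotate_crank_by(-84°): θ ← 25° -84° = -59°
rotate_crank_by(+34°): θ ← -59° +34° = -25°
rotate_crank_by(-33°): θ ← -25° -33° = -58°
rotate_crank_by(-35°): θ ← -58° -35° = -93°
rotate_crank_by(+30°): θ ← -93° +30° = -63°
crank pin P = (r cos θ, r sin θ) = (11.803753, -23.166170)
h = r sin θ − e = -23.166170 − 12 = -35.166170
x = r cos θ + √(L² − h²) = 11.803753 + √(9025.0 − 1236.6595) = 11.803753 + 88.251575 = 100.055328

100.0553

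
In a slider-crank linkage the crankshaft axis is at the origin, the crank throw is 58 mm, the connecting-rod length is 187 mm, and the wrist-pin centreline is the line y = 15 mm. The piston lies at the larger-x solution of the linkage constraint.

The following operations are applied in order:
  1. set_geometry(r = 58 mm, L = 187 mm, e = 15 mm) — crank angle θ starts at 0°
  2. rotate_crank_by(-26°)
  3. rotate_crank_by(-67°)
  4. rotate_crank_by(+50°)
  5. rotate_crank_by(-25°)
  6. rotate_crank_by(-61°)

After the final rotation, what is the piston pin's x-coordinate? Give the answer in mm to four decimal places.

140.5871

set_geometry: r = 58 mm, L = 187 mm, e = 15 mm; θ ← 0°
rotate_crank_by(-26°): θ ← 0° -26° = -26°
rotate_crank_by(-67°): θ ← -26° -67° = -93°
rotate_crank_by(+50°): θ ← -93° +50° = -43°
rotate_crank_by(-25°): θ ← -43° -25° = -68°
rotate_crank_by(-61°): θ ← -68° -61° = -129°
crank pin P = (r cos θ, r sin θ) = (-36.500583, -45.074466)
h = r sin θ − e = -45.074466 − 15 = -60.074466
x = r cos θ + √(L² − h²) = -36.500583 + √(34969.0 − 3608.9414) = -36.500583 + 177.087714 = 140.587132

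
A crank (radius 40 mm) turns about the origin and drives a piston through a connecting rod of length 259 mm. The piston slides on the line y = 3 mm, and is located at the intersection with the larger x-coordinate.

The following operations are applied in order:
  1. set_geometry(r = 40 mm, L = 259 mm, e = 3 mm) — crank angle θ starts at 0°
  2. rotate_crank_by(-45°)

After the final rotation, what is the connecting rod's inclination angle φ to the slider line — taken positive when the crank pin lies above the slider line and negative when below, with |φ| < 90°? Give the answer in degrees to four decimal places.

set_geometry: r = 40 mm, L = 259 mm, e = 3 mm; θ ← 0°
rotate_crank_by(-45°): θ ← 0° -45° = -45°
crank pin P = (r cos θ, r sin θ) = (28.284271, -28.284271)
h = r sin θ − e = -28.284271 − 3 = -31.284271
sin φ = h / L = -31.284271 / 259 = -0.12078869
φ = arcsin(-0.12078869) = -6.937622°

-6.9376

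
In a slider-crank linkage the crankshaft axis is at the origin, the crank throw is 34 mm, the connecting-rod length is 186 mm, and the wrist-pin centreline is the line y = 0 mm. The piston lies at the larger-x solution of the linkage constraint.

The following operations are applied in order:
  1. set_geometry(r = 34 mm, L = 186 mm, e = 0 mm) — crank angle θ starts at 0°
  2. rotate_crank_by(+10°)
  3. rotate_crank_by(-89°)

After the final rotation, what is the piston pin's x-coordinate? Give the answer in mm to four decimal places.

set_geometry: r = 34 mm, L = 186 mm, e = 0 mm; θ ← 0°
rotate_crank_by(+10°): θ ← 0° +10° = 10°
rotate_crank_by(-89°): θ ← 10° -89° = -79°
crank pin P = (r cos θ, r sin θ) = (6.487506, -33.375324)
h = r sin θ − e = -33.375324 − 0 = -33.375324
x = r cos θ + √(L² − h²) = 6.487506 + √(34596.0 − 1113.9123) = 6.487506 + 182.981113 = 189.468619

189.4686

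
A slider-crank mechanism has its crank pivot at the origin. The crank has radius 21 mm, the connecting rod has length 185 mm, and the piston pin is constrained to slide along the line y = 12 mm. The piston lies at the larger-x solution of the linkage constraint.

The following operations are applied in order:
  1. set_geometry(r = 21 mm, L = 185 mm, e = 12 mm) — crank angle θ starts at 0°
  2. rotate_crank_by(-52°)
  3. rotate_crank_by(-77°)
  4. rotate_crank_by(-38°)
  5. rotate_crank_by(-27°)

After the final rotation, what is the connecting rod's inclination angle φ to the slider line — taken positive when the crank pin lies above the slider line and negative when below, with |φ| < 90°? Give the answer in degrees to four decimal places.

-2.1436

set_geometry: r = 21 mm, L = 185 mm, e = 12 mm; θ ← 0°
rotate_crank_by(-52°): θ ← 0° -52° = -52°
rotate_crank_by(-77°): θ ← -52° -77° = -129°
rotate_crank_by(-38°): θ ← -129° -38° = -167°
rotate_crank_by(-27°): θ ← -167° -27° = -194°
crank pin P = (r cos θ, r sin θ) = (-20.376210, 5.080360)
h = r sin θ − e = 5.080360 − 12 = -6.919640
sin φ = h / L = -6.919640 / 185 = -0.03740346
φ = arcsin(-0.03740346) = -2.143560°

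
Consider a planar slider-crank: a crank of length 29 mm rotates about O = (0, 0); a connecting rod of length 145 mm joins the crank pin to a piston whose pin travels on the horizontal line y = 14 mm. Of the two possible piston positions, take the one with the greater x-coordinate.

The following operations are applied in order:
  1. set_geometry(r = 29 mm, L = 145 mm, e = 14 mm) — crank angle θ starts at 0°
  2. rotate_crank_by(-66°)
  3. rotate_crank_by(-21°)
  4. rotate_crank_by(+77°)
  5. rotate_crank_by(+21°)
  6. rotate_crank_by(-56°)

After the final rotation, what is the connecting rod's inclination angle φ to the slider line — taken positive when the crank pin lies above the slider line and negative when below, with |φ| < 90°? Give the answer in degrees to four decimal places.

-13.7669

set_geometry: r = 29 mm, L = 145 mm, e = 14 mm; θ ← 0°
rotate_crank_by(-66°): θ ← 0° -66° = -66°
rotate_crank_by(-21°): θ ← -66° -21° = -87°
rotate_crank_by(+77°): θ ← -87° +77° = -10°
rotate_crank_by(+21°): θ ← -10° +21° = 11°
rotate_crank_by(-56°): θ ← 11° -56° = -45°
crank pin P = (r cos θ, r sin θ) = (20.506097, -20.506097)
h = r sin θ − e = -20.506097 − 14 = -34.506097
sin φ = h / L = -34.506097 / 145 = -0.23797308
φ = arcsin(-0.23797308) = -13.766941°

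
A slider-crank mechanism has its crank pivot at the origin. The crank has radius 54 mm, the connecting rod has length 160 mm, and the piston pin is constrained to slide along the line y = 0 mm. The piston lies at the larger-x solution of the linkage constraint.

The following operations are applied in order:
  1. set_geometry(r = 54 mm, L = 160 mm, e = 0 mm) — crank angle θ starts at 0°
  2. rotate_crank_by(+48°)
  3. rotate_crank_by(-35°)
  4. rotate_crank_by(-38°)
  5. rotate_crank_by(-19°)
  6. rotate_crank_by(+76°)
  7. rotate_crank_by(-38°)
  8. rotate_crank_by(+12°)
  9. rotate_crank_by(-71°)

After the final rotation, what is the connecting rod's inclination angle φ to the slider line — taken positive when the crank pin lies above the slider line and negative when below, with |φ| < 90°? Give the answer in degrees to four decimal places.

-17.8110

set_geometry: r = 54 mm, L = 160 mm, e = 0 mm; θ ← 0°
rotate_crank_by(+48°): θ ← 0° +48° = 48°
rotate_crank_by(-35°): θ ← 48° -35° = 13°
rotate_crank_by(-38°): θ ← 13° -38° = -25°
rotate_crank_by(-19°): θ ← -25° -19° = -44°
rotate_crank_by(+76°): θ ← -44° +76° = 32°
rotate_crank_by(-38°): θ ← 32° -38° = -6°
rotate_crank_by(+12°): θ ← -6° +12° = 6°
rotate_crank_by(-71°): θ ← 6° -71° = -65°
crank pin P = (r cos θ, r sin θ) = (22.821386, -48.940620)
h = r sin θ − e = -48.940620 − 0 = -48.940620
sin φ = h / L = -48.940620 / 160 = -0.30587888
φ = arcsin(-0.30587888) = -17.811047°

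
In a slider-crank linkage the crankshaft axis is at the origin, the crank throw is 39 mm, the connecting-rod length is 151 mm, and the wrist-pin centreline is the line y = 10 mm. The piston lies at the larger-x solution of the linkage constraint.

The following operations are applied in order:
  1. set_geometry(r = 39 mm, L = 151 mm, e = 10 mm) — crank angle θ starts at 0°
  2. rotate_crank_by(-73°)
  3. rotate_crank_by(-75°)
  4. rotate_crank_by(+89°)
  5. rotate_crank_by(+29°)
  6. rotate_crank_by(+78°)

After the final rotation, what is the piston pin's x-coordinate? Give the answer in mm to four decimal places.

175.8982

set_geometry: r = 39 mm, L = 151 mm, e = 10 mm; θ ← 0°
rotate_crank_by(-73°): θ ← 0° -73° = -73°
rotate_crank_by(-75°): θ ← -73° -75° = -148°
rotate_crank_by(+89°): θ ← -148° +89° = -59°
rotate_crank_by(+29°): θ ← -59° +29° = -30°
rotate_crank_by(+78°): θ ← -30° +78° = 48°
crank pin P = (r cos θ, r sin θ) = (26.096094, 28.982648)
h = r sin θ − e = 28.982648 − 10 = 18.982648
x = r cos θ + √(L² − h²) = 26.096094 + √(22801.0 − 360.3409) = 26.096094 + 149.802066 = 175.898160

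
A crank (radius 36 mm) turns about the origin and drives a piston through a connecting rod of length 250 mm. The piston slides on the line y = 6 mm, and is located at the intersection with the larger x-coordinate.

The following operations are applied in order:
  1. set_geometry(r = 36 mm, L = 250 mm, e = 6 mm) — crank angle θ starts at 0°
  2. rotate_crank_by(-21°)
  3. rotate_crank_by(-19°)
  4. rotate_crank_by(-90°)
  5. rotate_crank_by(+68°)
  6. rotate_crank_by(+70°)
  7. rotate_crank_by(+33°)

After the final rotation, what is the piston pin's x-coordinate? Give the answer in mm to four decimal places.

set_geometry: r = 36 mm, L = 250 mm, e = 6 mm; θ ← 0°
rotate_crank_by(-21°): θ ← 0° -21° = -21°
rotate_crank_by(-19°): θ ← -21° -19° = -40°
rotate_crank_by(-90°): θ ← -40° -90° = -130°
rotate_crank_by(+68°): θ ← -130° +68° = -62°
rotate_crank_by(+70°): θ ← -62° +70° = 8°
rotate_crank_by(+33°): θ ← 8° +33° = 41°
crank pin P = (r cos θ, r sin θ) = (27.169545, 23.618125)
h = r sin θ − e = 23.618125 − 6 = 17.618125
x = r cos θ + √(L² − h²) = 27.169545 + √(62500.0 − 310.3983) = 27.169545 + 249.378431 = 276.547976

276.5480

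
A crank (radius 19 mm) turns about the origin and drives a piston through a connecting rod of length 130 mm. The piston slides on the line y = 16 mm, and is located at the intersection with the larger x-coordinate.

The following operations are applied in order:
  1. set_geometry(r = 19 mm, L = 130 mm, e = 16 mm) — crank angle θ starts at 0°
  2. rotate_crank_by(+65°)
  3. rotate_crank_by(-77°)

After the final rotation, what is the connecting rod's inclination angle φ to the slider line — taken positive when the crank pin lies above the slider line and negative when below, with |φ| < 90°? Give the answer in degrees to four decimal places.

set_geometry: r = 19 mm, L = 130 mm, e = 16 mm; θ ← 0°
rotate_crank_by(+65°): θ ← 0° +65° = 65°
rotate_crank_by(-77°): θ ← 65° -77° = -12°
crank pin P = (r cos θ, r sin θ) = (18.584804, -3.950322)
h = r sin θ − e = -3.950322 − 16 = -19.950322
sin φ = h / L = -19.950322 / 130 = -0.15346402
φ = arcsin(-0.15346402) = -8.827725°

-8.8277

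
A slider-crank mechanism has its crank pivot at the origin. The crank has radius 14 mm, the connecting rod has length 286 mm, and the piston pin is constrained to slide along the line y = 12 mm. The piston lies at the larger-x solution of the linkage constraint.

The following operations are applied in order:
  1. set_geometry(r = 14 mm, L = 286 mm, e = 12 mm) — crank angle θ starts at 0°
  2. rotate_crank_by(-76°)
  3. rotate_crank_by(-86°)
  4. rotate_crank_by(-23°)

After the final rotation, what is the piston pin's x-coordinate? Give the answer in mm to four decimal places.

271.8500

set_geometry: r = 14 mm, L = 286 mm, e = 12 mm; θ ← 0°
rotate_crank_by(-76°): θ ← 0° -76° = -76°
rotate_crank_by(-86°): θ ← -76° -86° = -162°
rotate_crank_by(-23°): θ ← -162° -23° = -185°
crank pin P = (r cos θ, r sin θ) = (-13.946726, 1.220180)
h = r sin θ − e = 1.220180 − 12 = -10.779820
x = r cos θ + √(L² − h²) = -13.946726 + √(81796.0 − 116.2045) = -13.946726 + 285.796773 = 271.850047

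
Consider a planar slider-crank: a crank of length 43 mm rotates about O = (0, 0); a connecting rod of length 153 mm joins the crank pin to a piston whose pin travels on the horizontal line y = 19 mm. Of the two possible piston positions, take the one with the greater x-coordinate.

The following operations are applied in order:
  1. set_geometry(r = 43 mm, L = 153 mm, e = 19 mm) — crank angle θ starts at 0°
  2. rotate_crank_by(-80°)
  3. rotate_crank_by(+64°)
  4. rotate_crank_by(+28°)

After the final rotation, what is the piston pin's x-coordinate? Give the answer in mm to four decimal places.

set_geometry: r = 43 mm, L = 153 mm, e = 19 mm; θ ← 0°
rotate_crank_by(-80°): θ ← 0° -80° = -80°
rotate_crank_by(+64°): θ ← -80° +64° = -16°
rotate_crank_by(+28°): θ ← -16° +28° = 12°
crank pin P = (r cos θ, r sin θ) = (42.060347, 8.940203)
h = r sin θ − e = 8.940203 − 19 = -10.059797
x = r cos θ + √(L² − h²) = 42.060347 + √(23409.0 − 101.1995) = 42.060347 + 152.668924 = 194.729271

194.7293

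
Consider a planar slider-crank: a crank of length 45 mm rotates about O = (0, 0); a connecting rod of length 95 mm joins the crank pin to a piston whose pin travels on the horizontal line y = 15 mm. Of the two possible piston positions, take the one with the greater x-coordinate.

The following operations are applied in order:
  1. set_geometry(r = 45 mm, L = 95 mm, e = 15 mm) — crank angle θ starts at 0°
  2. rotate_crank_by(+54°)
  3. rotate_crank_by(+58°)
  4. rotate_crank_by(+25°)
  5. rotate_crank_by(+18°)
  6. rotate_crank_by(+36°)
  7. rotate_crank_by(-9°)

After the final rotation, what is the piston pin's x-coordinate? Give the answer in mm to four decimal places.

48.5711

set_geometry: r = 45 mm, L = 95 mm, e = 15 mm; θ ← 0°
rotate_crank_by(+54°): θ ← 0° +54° = 54°
rotate_crank_by(+58°): θ ← 54° +58° = 112°
rotate_crank_by(+25°): θ ← 112° +25° = 137°
rotate_crank_by(+18°): θ ← 137° +18° = 155°
rotate_crank_by(+36°): θ ← 155° +36° = 191°
rotate_crank_by(-9°): θ ← 191° -9° = 182°
crank pin P = (r cos θ, r sin θ) = (-44.972587, -1.570477)
h = r sin θ − e = -1.570477 − 15 = -16.570477
x = r cos θ + √(L² − h²) = -44.972587 + √(9025.0 − 274.5807) = -44.972587 + 93.543676 = 48.571089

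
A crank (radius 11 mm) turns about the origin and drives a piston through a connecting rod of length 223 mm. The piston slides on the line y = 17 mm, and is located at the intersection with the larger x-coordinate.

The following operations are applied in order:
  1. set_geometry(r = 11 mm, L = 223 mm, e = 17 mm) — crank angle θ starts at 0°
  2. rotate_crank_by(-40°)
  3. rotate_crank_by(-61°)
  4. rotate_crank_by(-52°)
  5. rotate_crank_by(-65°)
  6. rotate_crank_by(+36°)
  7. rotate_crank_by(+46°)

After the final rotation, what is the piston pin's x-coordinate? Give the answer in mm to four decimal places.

set_geometry: r = 11 mm, L = 223 mm, e = 17 mm; θ ← 0°
rotate_crank_by(-40°): θ ← 0° -40° = -40°
rotate_crank_by(-61°): θ ← -40° -61° = -101°
rotate_crank_by(-52°): θ ← -101° -52° = -153°
rotate_crank_by(-65°): θ ← -153° -65° = -218°
rotate_crank_by(+36°): θ ← -218° +36° = -182°
rotate_crank_by(+46°): θ ← -182° +46° = -136°
crank pin P = (r cos θ, r sin θ) = (-7.912738, -7.641242)
h = r sin θ − e = -7.641242 − 17 = -24.641242
x = r cos θ + √(L² − h²) = -7.912738 + √(49729.0 − 607.1908) = -7.912738 + 221.634404 = 213.721667

213.7217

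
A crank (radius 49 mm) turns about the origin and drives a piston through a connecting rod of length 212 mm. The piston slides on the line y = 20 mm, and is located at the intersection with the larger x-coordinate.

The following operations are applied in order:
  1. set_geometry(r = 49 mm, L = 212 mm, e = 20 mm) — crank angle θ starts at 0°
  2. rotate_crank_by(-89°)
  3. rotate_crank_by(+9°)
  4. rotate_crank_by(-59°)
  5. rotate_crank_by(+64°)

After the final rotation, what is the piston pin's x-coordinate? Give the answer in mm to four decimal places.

set_geometry: r = 49 mm, L = 212 mm, e = 20 mm; θ ← 0°
rotate_crank_by(-89°): θ ← 0° -89° = -89°
rotate_crank_by(+9°): θ ← -89° +9° = -80°
rotate_crank_by(-59°): θ ← -80° -59° = -139°
rotate_crank_by(+64°): θ ← -139° +64° = -75°
crank pin P = (r cos θ, r sin θ) = (12.682133, -47.330365)
h = r sin θ − e = -47.330365 − 20 = -67.330365
x = r cos θ + √(L² − h²) = 12.682133 + √(44944.0 − 4533.3781) = 12.682133 + 201.023934 = 213.706067

213.7061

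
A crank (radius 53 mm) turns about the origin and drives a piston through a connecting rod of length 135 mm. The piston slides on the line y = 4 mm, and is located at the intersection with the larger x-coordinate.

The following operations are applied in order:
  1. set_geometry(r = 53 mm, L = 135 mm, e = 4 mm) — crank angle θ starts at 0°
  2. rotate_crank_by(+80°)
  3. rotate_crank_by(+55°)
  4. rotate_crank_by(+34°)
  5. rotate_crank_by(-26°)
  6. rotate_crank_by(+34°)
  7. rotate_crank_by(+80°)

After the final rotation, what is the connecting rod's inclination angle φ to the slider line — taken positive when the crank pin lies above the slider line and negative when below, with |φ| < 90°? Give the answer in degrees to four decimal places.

set_geometry: r = 53 mm, L = 135 mm, e = 4 mm; θ ← 0°
rotate_crank_by(+80°): θ ← 0° +80° = 80°
rotate_crank_by(+55°): θ ← 80° +55° = 135°
rotate_crank_by(+34°): θ ← 135° +34° = 169°
rotate_crank_by(-26°): θ ← 169° -26° = 143°
rotate_crank_by(+34°): θ ← 143° +34° = 177°
rotate_crank_by(+80°): θ ← 177° +80° = 257°
crank pin P = (r cos θ, r sin θ) = (-11.922406, -51.641613)
h = r sin θ − e = -51.641613 − 4 = -55.641613
sin φ = h / L = -55.641613 / 135 = -0.41216010
φ = arcsin(-0.41216010) = -24.340601°

-24.3406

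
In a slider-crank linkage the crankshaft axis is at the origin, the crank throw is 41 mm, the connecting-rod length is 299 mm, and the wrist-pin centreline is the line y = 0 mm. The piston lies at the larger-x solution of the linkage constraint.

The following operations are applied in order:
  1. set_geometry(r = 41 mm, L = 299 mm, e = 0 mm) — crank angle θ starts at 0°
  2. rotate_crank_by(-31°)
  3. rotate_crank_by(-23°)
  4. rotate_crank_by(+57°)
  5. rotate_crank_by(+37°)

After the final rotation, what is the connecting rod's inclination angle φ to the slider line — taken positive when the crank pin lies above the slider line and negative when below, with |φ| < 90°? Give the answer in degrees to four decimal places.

5.0567

set_geometry: r = 41 mm, L = 299 mm, e = 0 mm; θ ← 0°
rotate_crank_by(-31°): θ ← 0° -31° = -31°
rotate_crank_by(-23°): θ ← -31° -23° = -54°
rotate_crank_by(+57°): θ ← -54° +57° = 3°
rotate_crank_by(+37°): θ ← 3° +37° = 40°
crank pin P = (r cos θ, r sin θ) = (31.407822, 26.354292)
h = r sin θ − e = 26.354292 − 0 = 26.354292
sin φ = h / L = 26.354292 / 299 = 0.08814144
φ = arcsin(0.08814144) = 5.056695°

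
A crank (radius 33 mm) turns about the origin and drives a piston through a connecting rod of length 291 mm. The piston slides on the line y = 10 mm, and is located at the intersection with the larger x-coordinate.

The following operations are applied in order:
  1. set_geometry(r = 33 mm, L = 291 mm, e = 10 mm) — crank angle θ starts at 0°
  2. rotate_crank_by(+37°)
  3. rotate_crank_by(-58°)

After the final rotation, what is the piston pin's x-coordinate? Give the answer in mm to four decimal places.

set_geometry: r = 33 mm, L = 291 mm, e = 10 mm; θ ← 0°
rotate_crank_by(+37°): θ ← 0° +37° = 37°
rotate_crank_by(-58°): θ ← 37° -58° = -21°
crank pin P = (r cos θ, r sin θ) = (30.808154, -11.826142)
h = r sin θ − e = -11.826142 − 10 = -21.826142
x = r cos θ + √(L² − h²) = 30.808154 + √(84681.0 − 476.3805) = 30.808154 + 290.180322 = 320.988476

320.9885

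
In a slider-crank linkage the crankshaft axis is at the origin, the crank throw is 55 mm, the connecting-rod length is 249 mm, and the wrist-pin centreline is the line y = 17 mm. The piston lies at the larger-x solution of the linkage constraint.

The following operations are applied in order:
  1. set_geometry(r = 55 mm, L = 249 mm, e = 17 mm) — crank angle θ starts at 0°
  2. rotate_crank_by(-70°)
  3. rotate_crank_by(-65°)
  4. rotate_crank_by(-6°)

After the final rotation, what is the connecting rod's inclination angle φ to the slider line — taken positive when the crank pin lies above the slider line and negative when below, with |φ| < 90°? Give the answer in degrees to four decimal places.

set_geometry: r = 55 mm, L = 249 mm, e = 17 mm; θ ← 0°
rotate_crank_by(-70°): θ ← 0° -70° = -70°
rotate_crank_by(-65°): θ ← -70° -65° = -135°
rotate_crank_by(-6°): θ ← -135° -6° = -141°
crank pin P = (r cos θ, r sin θ) = (-42.743028, -34.612622)
h = r sin θ − e = -34.612622 − 17 = -51.612622
sin φ = h / L = -51.612622 / 249 = -0.20727960
φ = arcsin(-0.20727960) = -11.962978°

-11.9630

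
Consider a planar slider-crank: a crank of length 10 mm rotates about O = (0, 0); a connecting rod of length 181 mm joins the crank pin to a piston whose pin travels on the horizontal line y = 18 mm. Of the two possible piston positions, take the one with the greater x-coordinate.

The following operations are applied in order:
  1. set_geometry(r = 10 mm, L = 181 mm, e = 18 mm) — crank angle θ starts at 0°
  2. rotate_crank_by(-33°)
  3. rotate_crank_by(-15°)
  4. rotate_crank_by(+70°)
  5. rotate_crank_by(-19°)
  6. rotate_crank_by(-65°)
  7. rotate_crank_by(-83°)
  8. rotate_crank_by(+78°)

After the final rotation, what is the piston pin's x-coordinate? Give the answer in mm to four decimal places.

182.8511

set_geometry: r = 10 mm, L = 181 mm, e = 18 mm; θ ← 0°
rotate_crank_by(-33°): θ ← 0° -33° = -33°
rotate_crank_by(-15°): θ ← -33° -15° = -48°
rotate_crank_by(+70°): θ ← -48° +70° = 22°
rotate_crank_by(-19°): θ ← 22° -19° = 3°
rotate_crank_by(-65°): θ ← 3° -65° = -62°
rotate_crank_by(-83°): θ ← -62° -83° = -145°
rotate_crank_by(+78°): θ ← -145° +78° = -67°
crank pin P = (r cos θ, r sin θ) = (3.907311, -9.205049)
h = r sin θ − e = -9.205049 − 18 = -27.205049
x = r cos θ + √(L² − h²) = 3.907311 + √(32761.0 − 740.1147) = 3.907311 + 178.943805 = 182.851116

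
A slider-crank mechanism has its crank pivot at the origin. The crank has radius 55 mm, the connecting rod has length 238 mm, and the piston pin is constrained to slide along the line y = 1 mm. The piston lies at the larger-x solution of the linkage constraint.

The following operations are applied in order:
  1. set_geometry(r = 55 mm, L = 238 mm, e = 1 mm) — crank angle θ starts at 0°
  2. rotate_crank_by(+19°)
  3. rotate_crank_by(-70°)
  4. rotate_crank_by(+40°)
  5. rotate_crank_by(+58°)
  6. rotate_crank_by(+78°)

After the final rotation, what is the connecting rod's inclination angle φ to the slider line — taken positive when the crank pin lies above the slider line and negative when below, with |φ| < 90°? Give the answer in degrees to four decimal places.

set_geometry: r = 55 mm, L = 238 mm, e = 1 mm; θ ← 0°
rotate_crank_by(+19°): θ ← 0° +19° = 19°
rotate_crank_by(-70°): θ ← 19° -70° = -51°
rotate_crank_by(+40°): θ ← -51° +40° = -11°
rotate_crank_by(+58°): θ ← -11° +58° = 47°
rotate_crank_by(+78°): θ ← 47° +78° = 125°
crank pin P = (r cos θ, r sin θ) = (-31.546704, 45.053362)
h = r sin θ − e = 45.053362 − 1 = 44.053362
sin φ = h / L = 44.053362 / 238 = 0.18509816
φ = arcsin(0.18509816) = 10.666855°

10.6669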